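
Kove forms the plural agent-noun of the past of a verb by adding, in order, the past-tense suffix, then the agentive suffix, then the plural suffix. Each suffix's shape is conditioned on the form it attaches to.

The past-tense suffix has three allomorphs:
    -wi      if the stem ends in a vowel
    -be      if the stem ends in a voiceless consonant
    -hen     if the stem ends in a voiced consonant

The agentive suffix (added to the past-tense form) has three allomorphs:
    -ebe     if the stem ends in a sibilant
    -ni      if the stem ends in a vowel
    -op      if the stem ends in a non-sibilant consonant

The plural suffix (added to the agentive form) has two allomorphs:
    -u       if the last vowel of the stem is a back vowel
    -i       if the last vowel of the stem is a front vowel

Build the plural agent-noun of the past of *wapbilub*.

wapbilubhenopu

*wapbilub*: final sound = /b/, a voiced consonant → -hen → *wapbilubhen*.
The past-tense form *wapbilubhen*: final sound = /n/, a non-sibilant consonant → -op → *wapbilubhenop*.
The agentive form *wapbilubhenop*: last vowel = /o/, a back vowel → -u → *wapbilubhenopu*.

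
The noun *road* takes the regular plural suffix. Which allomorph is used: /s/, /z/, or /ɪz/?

/z/

The stem *road* ends in a voiced non-sibilant sound.
The plural suffix surfaces as /ɪz/ after sibilants, /s/ after other voiceless consonants, and /z/ after other voiced sounds.
So the plural -s on *road* is pronounced /z/.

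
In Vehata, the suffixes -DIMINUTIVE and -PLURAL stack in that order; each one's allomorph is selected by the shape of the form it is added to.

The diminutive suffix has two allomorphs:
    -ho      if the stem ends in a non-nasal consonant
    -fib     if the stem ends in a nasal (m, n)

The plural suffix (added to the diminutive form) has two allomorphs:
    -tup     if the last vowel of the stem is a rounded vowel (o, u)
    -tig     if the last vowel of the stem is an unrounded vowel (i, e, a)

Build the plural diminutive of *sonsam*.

sonsamfibtig

Since the final consonant of *sonsam* is /m/ (a nasal), it takes -fib, giving *sonsamfib*.
Since the last vowel of the diminutive form *sonsamfib* is /i/ (an unrounded vowel), it takes -tig, giving *sonsamfibtig*.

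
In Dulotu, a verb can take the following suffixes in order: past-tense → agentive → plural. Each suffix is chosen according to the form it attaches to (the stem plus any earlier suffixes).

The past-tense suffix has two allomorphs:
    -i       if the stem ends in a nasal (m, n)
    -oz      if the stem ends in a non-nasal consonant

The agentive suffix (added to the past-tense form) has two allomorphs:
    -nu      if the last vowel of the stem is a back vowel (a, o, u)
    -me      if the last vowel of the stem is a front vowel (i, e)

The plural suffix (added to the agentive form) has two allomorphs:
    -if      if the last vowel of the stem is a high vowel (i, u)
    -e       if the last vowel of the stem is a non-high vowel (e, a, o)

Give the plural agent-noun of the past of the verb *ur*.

uroznuif

Since the final consonant of *ur* is /r/ (non-nasal), it takes -oz, giving *uroz*.
The past-tense form *uroz* — last vowel /o/ (a back vowel) → -nu → *uroznu*.
The agentive form *uroznu* — last vowel /u/ (a high vowel) → -if → *uroznuif*.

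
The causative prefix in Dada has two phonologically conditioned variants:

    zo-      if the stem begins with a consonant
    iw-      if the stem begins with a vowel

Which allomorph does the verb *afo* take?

iw-

The first sound of *afo* is /a/, which is a vowel, so the prefix is iw-.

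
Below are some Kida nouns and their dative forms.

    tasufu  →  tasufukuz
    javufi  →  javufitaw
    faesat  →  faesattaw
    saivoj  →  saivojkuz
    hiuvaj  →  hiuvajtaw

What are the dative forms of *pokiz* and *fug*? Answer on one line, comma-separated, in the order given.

Looking at the last vowel of each stem: -kuz when the last vowel of the stem is a rounded vowel (*tasufu*, *saivoj*); -taw when the last vowel of the stem is an unrounded vowel (*javufi*, *faesat*, *hiuvaj*).
*pokiz*: last vowel = /i/, an unrounded vowel → -taw → *pokiztaw*.
*fug*: last vowel = /u/, a rounded vowel → -kuz → *fugkuz*.

pokiztaw, fugkuz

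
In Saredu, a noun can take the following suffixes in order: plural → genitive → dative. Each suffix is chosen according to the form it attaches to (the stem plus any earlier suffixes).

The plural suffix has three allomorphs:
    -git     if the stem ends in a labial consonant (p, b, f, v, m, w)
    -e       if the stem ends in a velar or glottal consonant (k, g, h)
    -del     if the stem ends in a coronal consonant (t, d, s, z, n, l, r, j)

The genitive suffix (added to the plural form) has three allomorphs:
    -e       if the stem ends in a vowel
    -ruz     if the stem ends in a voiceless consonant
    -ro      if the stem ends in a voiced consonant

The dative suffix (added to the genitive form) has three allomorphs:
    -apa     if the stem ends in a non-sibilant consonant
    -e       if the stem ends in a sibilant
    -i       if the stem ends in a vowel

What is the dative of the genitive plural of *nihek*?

nihekeei

The final consonant of *nihek* is /k/, which is velar/glottal, so the plural suffix is -e, giving *niheke*.
The final sound of the plural form *niheke* is /e/, which is a vowel, so the genitive suffix is -e, giving *nihekee*.
The final sound of the genitive form *nihekee* is /e/, which is a vowel, so the dative suffix is -i, giving *nihekeei*.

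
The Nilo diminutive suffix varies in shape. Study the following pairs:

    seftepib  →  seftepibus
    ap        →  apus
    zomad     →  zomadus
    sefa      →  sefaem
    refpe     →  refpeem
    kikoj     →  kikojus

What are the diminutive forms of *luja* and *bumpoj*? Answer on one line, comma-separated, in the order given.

lujaem, bumpojus

The alternation tracks the final sound of the stem — -us when the stem ends in a consonant (*seftepib*, *ap*, *zomad*, *kikoj*); -em when the stem ends in a vowel (*sefa*, *refpe*).
*luja*: final sound = /a/, a vowel → -em → *lujaem*.
*bumpoj*: final sound = /j/, a consonant → -us → *bumpojus*.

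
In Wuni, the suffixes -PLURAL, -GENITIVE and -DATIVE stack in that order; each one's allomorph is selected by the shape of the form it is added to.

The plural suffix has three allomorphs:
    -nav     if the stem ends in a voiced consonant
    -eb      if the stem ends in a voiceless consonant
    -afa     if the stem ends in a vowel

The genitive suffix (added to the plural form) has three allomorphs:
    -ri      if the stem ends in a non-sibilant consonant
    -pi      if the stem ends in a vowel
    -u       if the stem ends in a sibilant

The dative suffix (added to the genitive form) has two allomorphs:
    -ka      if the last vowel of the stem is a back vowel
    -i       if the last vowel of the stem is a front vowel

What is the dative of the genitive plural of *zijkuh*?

zijkuhebrii

Since the final sound of *zijkuh* is /h/ (a voiceless consonant), it takes -eb, giving *zijkuheb*.
The final sound of the plural form *zijkuheb* is /b/, which is a non-sibilant consonant, so the genitive suffix is -ri, giving *zijkuhebri*.
The genitive form *zijkuhebri* — last vowel /i/ (a front vowel) → -i → *zijkuhebrii*.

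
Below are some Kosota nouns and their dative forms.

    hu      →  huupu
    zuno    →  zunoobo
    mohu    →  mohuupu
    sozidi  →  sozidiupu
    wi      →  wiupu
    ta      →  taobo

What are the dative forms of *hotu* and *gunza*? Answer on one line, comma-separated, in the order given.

hotuupu, gunzaobo

The pattern is height harmony: -upu when the last vowel of the stem is a high vowel (*hu*, *mohu*, *sozidi*, *wi*); -obo when the last vowel of the stem is a non-high vowel (*zuno*, *ta*).
The last vowel of *hotu* is /u/, which is a high vowel, so the suffix is -upu, giving *hotuupu*.
*gunza* — last vowel /a/ (a non-high vowel) → -obo → *gunzaobo*.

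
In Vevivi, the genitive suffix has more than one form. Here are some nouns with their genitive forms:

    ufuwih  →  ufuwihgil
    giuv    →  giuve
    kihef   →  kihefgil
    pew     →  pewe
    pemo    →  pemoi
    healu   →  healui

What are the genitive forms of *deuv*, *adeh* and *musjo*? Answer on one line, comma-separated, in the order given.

deuve, adehgil, musjoi

The alternation tracks the final sound of the stem — -gil when the stem ends in a voiceless consonant (*ufuwih*, *kihef*); -e when the stem ends in a voiced consonant (*giuv*, *pew*); -i when the stem ends in a vowel (*pemo*, *healu*).
*deuv*: final sound = /v/, a voiced consonant → -e → *deuve*.
*adeh* — final sound /h/ (a voiceless consonant) → -gil → *adehgil*.
Since the final sound of *musjo* is /o/ (a vowel), it takes -i, giving *musjoi*.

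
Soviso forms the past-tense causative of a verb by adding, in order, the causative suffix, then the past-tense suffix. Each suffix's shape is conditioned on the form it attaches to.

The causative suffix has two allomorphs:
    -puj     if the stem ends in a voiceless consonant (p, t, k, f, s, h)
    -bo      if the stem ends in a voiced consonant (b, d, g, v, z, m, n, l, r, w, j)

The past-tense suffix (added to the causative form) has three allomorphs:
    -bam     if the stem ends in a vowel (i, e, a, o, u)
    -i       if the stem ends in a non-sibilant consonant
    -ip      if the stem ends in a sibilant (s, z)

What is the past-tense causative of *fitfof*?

*fitfof* — final consonant /f/ (voiceless) → -puj → *fitfofpuj*.
The causative form *fitfofpuj* — final sound /j/ (a non-sibilant consonant) → -i → *fitfofpuji*.

fitfofpuji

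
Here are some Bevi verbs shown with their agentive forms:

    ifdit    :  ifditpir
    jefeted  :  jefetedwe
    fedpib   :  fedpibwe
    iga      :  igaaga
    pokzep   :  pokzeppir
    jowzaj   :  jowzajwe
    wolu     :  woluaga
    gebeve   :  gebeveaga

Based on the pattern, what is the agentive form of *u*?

The suffix is conditioned by the final sound: -pir when the stem ends in a voiceless consonant (*ifdit*, *pokzep*); -we when the stem ends in a voiced consonant (*jefeted*, *fedpib*, *jowzaj*); -aga when the stem ends in a vowel (*iga*, *wolu*, *gebeve*).
*u*: final sound = /u/, a vowel → -aga → *uaga*.

uaga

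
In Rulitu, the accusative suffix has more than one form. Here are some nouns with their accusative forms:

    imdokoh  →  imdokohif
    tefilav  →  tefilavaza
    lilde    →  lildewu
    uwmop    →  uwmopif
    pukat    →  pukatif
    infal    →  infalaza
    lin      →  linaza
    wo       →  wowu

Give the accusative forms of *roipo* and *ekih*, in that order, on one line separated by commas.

roipowu, ekihif

The alternation tracks the final sound of the stem — -if when the stem ends in a voiceless consonant (*imdokoh*, *uwmop*, *pukat*); -aza when the stem ends in a voiced consonant (*tefilav*, *infal*, *lin*); -wu when the stem ends in a vowel (*lilde*, *wo*).
*roipo*: final sound = /o/, a vowel → -wu → *roipowu*.
*ekih* — final sound /h/ (a voiceless consonant) → -if → *ekihif*.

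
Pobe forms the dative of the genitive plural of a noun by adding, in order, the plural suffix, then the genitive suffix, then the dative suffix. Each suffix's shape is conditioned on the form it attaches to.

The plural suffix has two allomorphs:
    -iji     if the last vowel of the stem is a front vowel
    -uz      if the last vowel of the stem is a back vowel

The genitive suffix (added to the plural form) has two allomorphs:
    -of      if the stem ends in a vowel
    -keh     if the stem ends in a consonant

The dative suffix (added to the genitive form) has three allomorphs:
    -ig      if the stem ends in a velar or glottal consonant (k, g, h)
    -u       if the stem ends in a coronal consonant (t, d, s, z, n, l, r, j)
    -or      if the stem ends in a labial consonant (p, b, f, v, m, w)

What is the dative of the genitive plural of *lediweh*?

lediwehijiofor

Since the last vowel of *lediweh* is /e/ (a front vowel), it takes -iji, giving *lediwehiji*.
Since the final sound of the plural form *lediwehiji* is /i/ (a vowel), it takes -of, giving *lediwehijiof*.
The genitive form *lediwehijiof*: final consonant = /f/, labial → -or → *lediwehijiofor*.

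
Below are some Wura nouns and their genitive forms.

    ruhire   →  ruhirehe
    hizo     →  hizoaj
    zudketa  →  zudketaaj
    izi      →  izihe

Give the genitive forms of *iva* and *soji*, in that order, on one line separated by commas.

Looking at the last vowel of each stem: -he when the last vowel of the stem is a front vowel (*ruhire*, *izi*); -aj when the last vowel of the stem is a back vowel (*hizo*, *zudketa*).
Since the last vowel of *iva* is /a/ (a back vowel), it takes -aj, giving *ivaaj*.
*soji*: last vowel = /i/, a front vowel → -he → *sojihe*.

ivaaj, sojihe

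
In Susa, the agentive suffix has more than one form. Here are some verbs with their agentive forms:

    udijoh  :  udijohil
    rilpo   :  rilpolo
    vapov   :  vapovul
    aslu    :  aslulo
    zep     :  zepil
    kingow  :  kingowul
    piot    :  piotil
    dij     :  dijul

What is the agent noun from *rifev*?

rifevul

Looking at the final sound of each stem: -il when the stem ends in a voiceless consonant (*udijoh*, *zep*, *piot*); -ul when the stem ends in a voiced consonant (*vapov*, *kingow*, *dij*); -lo when the stem ends in a vowel (*rilpo*, *aslu*).
Since the final sound of *rifev* is /v/ (a voiced consonant), it takes -ul, giving *rifevul*.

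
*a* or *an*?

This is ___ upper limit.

an

The indefinite article is chosen by the initial *sound* of the following word, not its spelling.
*upper* begins with the sound /ʌ/ (u pronounced /ʌ/) — a vowel sound.
So the article is *an*: This is an upper limit.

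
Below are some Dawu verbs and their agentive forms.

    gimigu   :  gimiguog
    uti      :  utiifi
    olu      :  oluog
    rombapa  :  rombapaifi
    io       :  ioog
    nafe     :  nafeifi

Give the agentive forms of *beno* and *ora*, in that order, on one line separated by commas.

The suffix is conditioned by the last vowel: -og when the last vowel of the stem is a rounded vowel (*gimigu*, *olu*, *io*); -ifi when the last vowel of the stem is an unrounded vowel (*uti*, *rombapa*, *nafe*).
*beno* — last vowel /o/ (a rounded vowel) → -og → *benoog*.
*ora* — last vowel /a/ (an unrounded vowel) → -ifi → *oraifi*.

benoog, oraifi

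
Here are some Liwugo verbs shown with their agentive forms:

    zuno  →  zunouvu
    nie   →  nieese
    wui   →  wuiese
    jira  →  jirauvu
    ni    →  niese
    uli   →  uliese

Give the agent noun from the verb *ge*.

geese

The alternation tracks the last vowel of the stem — -ese when the last vowel of the stem is a front vowel (*nie*, *wui*, *ni*, *uli*); -uvu when the last vowel of the stem is a back vowel (*zuno*, *jira*).
Since the last vowel of *ge* is /e/ (a front vowel), it takes -ese, giving *geese*.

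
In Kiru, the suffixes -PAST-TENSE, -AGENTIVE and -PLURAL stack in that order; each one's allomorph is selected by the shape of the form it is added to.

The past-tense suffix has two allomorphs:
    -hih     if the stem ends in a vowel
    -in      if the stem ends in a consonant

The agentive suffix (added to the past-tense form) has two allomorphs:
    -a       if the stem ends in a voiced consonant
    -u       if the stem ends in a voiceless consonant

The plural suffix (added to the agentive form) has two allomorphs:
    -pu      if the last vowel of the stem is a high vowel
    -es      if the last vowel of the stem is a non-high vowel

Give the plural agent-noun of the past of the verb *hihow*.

hihowinaes

The final sound of *hihow* is /w/, which is a consonant, so the past-tense suffix is -in, giving *hihowin*.
Since the final consonant of the past-tense form *hihowin* is /n/ (voiced), it takes -a, giving *hihowina*.
The agentive form *hihowina*: last vowel = /a/, a non-high vowel → -es → *hihowinaes*.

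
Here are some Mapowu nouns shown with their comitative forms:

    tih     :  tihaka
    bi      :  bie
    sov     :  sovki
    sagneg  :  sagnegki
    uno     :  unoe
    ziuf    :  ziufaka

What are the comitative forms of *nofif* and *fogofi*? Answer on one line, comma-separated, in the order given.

The alternation tracks the final sound of the stem — -aka when the stem ends in a voiceless consonant (*tih*, *ziuf*); -ki when the stem ends in a voiced consonant (*sov*, *sagneg*); -e when the stem ends in a vowel (*bi*, *uno*).
The final sound of *nofif* is /f/, which is a voiceless consonant, so the suffix is -aka, giving *nofifaka*.
*fogofi* — final sound /i/ (a vowel) → -e → *fogofie*.

nofifaka, fogofie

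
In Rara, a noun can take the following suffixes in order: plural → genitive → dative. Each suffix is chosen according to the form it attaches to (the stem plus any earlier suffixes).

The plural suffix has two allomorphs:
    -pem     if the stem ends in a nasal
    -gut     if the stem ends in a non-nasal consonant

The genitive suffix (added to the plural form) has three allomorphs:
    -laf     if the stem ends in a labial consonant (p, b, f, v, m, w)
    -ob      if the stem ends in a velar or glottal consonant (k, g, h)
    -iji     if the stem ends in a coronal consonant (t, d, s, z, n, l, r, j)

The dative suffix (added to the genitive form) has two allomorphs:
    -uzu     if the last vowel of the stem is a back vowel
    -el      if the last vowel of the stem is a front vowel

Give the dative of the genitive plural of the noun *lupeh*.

Since the final consonant of *lupeh* is /h/ (non-nasal), it takes -gut, giving *lupehgut*.
Since the final consonant of the plural form *lupehgut* is /t/ (coronal), it takes -iji, giving *lupehgutiji*.
The genitive form *lupehgutiji*: last vowel = /i/, a front vowel → -el → *lupehgutijiel*.

lupehgutijiel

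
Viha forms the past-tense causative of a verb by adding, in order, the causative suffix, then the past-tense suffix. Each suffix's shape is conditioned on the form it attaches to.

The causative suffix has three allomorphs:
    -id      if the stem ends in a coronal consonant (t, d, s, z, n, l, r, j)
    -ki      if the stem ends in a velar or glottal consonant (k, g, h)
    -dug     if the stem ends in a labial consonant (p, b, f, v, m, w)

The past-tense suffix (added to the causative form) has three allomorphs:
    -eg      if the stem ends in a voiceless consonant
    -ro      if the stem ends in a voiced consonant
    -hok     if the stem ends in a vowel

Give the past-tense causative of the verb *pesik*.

pesikkihok

The final consonant of *pesik* is /k/, which is velar/glottal, so the causative suffix is -ki, giving *pesikki*.
Since the final sound of the causative form *pesikki* is /i/ (a vowel), it takes -hok, giving *pesikkihok*.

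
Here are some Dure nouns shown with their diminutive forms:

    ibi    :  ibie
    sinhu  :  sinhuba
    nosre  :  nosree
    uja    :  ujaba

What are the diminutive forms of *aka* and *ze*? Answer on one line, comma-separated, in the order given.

akaba, zee

Looking at the last vowel of each stem: -e when the last vowel of the stem is a front vowel (*ibi*, *nosre*); -ba when the last vowel of the stem is a back vowel (*sinhu*, *uja*).
*aka*: last vowel = /a/, a back vowel → -ba → *akaba*.
The last vowel of *ze* is /e/, which is a front vowel, so the suffix is -e, giving *zee*.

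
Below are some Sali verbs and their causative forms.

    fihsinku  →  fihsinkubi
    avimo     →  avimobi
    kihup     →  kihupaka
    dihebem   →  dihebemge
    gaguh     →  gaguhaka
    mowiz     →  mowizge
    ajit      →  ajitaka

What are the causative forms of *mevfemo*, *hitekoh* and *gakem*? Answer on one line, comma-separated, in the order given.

The suffix is conditioned by the final sound: -aka when the stem ends in a voiceless consonant (*kihup*, *gaguh*, *ajit*); -ge when the stem ends in a voiced consonant (*dihebem*, *mowiz*); -bi when the stem ends in a vowel (*fihsinku*, *avimo*).
*mevfemo* — final sound /o/ (a vowel) → -bi → *mevfemobi*.
*hitekoh* — final sound /h/ (a voiceless consonant) → -aka → *hitekohaka*.
The final sound of *gakem* is /m/, which is a voiced consonant, so the suffix is -ge, giving *gakemge*.

mevfemobi, hitekohaka, gakemge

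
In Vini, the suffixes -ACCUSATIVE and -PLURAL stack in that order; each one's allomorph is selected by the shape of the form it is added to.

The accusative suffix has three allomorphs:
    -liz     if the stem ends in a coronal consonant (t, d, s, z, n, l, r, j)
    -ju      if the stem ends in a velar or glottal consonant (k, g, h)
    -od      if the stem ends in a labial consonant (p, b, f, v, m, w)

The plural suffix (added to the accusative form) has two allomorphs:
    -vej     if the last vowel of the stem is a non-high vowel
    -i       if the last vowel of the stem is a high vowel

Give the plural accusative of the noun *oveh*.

Since the final consonant of *oveh* is /h/ (velar/glottal), it takes -ju, giving *ovehju*.
The accusative form *ovehju*: last vowel = /u/, a high vowel → -i → *ovehjui*.

ovehjui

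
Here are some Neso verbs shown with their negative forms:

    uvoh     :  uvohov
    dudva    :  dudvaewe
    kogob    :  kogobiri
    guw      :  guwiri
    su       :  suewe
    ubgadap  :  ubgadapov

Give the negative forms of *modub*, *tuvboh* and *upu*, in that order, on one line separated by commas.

The pattern is voicing of the final sound: -ov when the stem ends in a voiceless consonant (*uvoh*, *ubgadap*); -iri when the stem ends in a voiced consonant (*kogob*, *guw*); -ewe when the stem ends in a vowel (*dudva*, *su*).
The final sound of *modub* is /b/, which is a voiced consonant, so the suffix is -iri, giving *modubiri*.
The final sound of *tuvboh* is /h/, which is a voiceless consonant, so the suffix is -ov, giving *tuvbohov*.
*upu* — final sound /u/ (a vowel) → -ewe → *upuewe*.

modubiri, tuvbohov, upuewe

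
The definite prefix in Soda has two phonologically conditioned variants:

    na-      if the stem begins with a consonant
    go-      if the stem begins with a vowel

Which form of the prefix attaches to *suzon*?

*suzon*: first sound = /s/, a consonant → na-.

na-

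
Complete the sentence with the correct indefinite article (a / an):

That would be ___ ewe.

a

The indefinite article is chosen by the initial *sound* of the following word, not its spelling.
*ewe* begins with the sound /juː/ (pronounced /juː/) — a consonant sound.
So the article is *a*: That would be a ewe.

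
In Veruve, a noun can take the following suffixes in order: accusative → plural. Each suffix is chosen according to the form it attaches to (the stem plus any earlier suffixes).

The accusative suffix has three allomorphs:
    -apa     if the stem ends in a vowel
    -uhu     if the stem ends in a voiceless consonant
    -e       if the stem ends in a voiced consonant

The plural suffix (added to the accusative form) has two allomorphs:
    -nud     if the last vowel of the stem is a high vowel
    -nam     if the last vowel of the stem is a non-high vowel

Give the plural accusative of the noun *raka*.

Since the final sound of *raka* is /a/ (a vowel), it takes -apa, giving *rakaapa*.
The accusative form *rakaapa*: last vowel = /a/, a non-high vowel → -nam → *rakaapanam*.

rakaapanam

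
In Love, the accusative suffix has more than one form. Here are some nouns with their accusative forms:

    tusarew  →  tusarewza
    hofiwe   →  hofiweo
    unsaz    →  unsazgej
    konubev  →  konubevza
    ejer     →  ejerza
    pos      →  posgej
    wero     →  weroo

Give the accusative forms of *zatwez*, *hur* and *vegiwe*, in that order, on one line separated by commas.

zatwezgej, hurza, vegiweo

The pattern is sibilance of the final sound: -gej when the stem ends in a sibilant (*unsaz*, *pos*); -za when the stem ends in a non-sibilant consonant (*tusarew*, *konubev*, *ejer*); -o when the stem ends in a vowel (*hofiwe*, *wero*).
*zatwez* — final sound /z/ (a sibilant) → -gej → *zatwezgej*.
The final sound of *hur* is /r/, which is a non-sibilant consonant, so the suffix is -za, giving *hurza*.
Since the final sound of *vegiwe* is /e/ (a vowel), it takes -o, giving *vegiweo*.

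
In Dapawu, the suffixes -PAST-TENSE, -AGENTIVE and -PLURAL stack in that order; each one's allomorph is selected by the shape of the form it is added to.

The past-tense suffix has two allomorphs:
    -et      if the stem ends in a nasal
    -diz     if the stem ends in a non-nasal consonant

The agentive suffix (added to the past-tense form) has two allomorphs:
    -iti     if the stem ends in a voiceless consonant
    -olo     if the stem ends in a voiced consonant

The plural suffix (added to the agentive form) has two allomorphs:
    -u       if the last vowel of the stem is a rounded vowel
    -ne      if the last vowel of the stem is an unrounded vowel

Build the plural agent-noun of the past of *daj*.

*daj* — final consonant /j/ (non-nasal) → -diz → *dajdiz*.
Since the final consonant of the past-tense form *dajdiz* is /z/ (voiced), it takes -olo, giving *dajdizolo*.
The agentive form *dajdizolo* — last vowel /o/ (a rounded vowel) → -u → *dajdizolou*.

dajdizolou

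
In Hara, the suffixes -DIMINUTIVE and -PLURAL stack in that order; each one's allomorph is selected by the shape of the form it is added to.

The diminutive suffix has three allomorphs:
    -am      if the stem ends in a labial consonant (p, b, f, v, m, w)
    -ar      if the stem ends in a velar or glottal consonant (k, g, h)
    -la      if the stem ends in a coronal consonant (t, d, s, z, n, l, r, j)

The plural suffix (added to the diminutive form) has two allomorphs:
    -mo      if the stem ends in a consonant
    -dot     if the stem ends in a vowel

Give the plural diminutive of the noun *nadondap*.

nadondapammo

*nadondap* — final consonant /p/ (labial) → -am → *nadondapam*.
The diminutive form *nadondapam* — final sound /m/ (a consonant) → -mo → *nadondapammo*.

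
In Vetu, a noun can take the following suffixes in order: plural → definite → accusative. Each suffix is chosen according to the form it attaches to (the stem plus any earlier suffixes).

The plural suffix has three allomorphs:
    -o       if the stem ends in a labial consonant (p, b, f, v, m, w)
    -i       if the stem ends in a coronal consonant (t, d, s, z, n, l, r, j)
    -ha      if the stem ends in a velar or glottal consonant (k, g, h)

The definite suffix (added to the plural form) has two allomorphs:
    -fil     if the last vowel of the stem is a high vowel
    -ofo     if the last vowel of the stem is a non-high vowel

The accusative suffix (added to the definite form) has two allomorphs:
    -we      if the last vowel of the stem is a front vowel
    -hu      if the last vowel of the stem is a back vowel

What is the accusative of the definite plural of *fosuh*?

The final consonant of *fosuh* is /h/, which is velar/glottal, so the plural suffix is -ha, giving *fosuhha*.
The plural form *fosuhha* — last vowel /a/ (a non-high vowel) → -ofo → *fosuhhaofo*.
The definite form *fosuhhaofo*: last vowel = /o/, a back vowel → -hu → *fosuhhaofohu*.

fosuhhaofohu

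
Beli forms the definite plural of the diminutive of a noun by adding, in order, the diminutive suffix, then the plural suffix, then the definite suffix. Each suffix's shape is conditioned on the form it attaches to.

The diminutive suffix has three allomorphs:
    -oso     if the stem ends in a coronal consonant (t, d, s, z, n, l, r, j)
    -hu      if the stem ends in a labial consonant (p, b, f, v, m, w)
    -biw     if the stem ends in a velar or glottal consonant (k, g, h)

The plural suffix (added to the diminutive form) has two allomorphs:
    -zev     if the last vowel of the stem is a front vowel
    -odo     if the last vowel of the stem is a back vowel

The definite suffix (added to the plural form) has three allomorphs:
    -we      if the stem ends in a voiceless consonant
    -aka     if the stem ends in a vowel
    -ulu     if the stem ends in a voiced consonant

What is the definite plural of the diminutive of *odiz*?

*odiz* — final consonant /z/ (coronal) → -oso → *odizoso*.
Since the last vowel of the diminutive form *odizoso* is /o/ (a back vowel), it takes -odo, giving *odizosoodo*.
The plural form *odizosoodo*: final sound = /o/, a vowel → -aka → *odizosoodoaka*.

odizosoodoaka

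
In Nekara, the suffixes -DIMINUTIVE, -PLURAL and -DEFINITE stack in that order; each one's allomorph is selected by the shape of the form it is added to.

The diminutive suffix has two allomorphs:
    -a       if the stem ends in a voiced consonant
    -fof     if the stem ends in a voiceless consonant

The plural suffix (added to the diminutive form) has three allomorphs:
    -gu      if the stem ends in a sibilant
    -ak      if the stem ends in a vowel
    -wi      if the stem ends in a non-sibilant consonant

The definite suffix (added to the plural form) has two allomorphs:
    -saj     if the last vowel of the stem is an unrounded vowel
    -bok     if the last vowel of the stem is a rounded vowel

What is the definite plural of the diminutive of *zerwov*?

*zerwov* — final consonant /v/ (voiced) → -a → *zerwova*.
The diminutive form *zerwova*: final sound = /a/, a vowel → -ak → *zerwovaak*.
Since the last vowel of the plural form *zerwovaak* is /a/ (an unrounded vowel), it takes -saj, giving *zerwovaaksaj*.

zerwovaaksaj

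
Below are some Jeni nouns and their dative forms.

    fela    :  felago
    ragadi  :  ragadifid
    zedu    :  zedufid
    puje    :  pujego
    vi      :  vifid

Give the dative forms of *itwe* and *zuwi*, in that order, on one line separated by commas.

The alternation tracks the last vowel of the stem — -fid when the last vowel of the stem is a high vowel (*ragadi*, *zedu*, *vi*); -go when the last vowel of the stem is a non-high vowel (*fela*, *puje*).
*itwe* — last vowel /e/ (a non-high vowel) → -go → *itwego*.
The last vowel of *zuwi* is /i/, which is a high vowel, so the suffix is -fid, giving *zuwifid*.

itwego, zuwifid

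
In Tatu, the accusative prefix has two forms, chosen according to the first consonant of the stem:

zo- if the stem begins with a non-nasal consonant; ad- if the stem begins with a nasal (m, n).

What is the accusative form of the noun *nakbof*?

adnakbof

*nakbof*: first consonant = /n/, a nasal → ad- → *adnakbof*.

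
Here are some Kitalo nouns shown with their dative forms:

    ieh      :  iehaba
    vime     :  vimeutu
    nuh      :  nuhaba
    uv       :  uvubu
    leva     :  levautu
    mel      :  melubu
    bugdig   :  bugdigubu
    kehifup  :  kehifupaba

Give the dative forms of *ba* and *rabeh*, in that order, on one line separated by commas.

The alternation tracks the final sound of the stem — -aba when the stem ends in a voiceless consonant (*ieh*, *nuh*, *kehifup*); -ubu when the stem ends in a voiced consonant (*uv*, *mel*, *bugdig*); -utu when the stem ends in a vowel (*vime*, *leva*).
*ba*: final sound = /a/, a vowel → -utu → *bautu*.
The final sound of *rabeh* is /h/, which is a voiceless consonant, so the suffix is -aba, giving *rabehaba*.

bautu, rabehaba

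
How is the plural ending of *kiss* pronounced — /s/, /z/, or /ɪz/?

The stem *kiss* ends in a sibilant (/s, z, ʃ, ʒ, tʃ, dʒ/).
The plural suffix surfaces as /ɪz/ after sibilants, /s/ after other voiceless consonants, and /z/ after other voiced sounds.
So the plural -s on *kiss* is pronounced /ɪz/.

/ɪz/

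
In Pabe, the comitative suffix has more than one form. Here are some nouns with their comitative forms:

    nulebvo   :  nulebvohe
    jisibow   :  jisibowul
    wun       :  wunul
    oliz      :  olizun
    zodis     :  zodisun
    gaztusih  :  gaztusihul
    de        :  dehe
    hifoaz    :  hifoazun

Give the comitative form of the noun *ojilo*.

ojilohe

The pattern is sibilance of the final sound: -un when the stem ends in a sibilant (*oliz*, *zodis*, *hifoaz*); -ul when the stem ends in a non-sibilant consonant (*jisibow*, *wun*, *gaztusih*); -he when the stem ends in a vowel (*nulebvo*, *de*).
The final sound of *ojilo* is /o/, which is a vowel, so the suffix is -he, giving *ojilohe*.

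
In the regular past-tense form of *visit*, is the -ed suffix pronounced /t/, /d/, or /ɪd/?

The stem *visit* ends in /t/ or /d/.
The -ed suffix is realized as /ɪd/ after /t, d/; as /t/ after other voiceless consonants; and as /d/ after other voiced sounds.
So -ed on *visit* is pronounced /ɪd/.

/ɪd/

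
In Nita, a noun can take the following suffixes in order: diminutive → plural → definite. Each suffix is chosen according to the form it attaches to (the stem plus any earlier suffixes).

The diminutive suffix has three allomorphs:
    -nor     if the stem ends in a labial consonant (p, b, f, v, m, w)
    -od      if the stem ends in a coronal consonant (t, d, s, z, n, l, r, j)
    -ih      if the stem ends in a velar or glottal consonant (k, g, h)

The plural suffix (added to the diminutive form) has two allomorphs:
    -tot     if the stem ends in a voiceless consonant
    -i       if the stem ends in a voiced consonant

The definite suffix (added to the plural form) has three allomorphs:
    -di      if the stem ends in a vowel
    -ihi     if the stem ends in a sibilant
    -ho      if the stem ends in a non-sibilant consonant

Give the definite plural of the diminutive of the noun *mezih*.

*mezih*: final consonant = /h/, velar/glottal → -ih → *mezihih*.
The final consonant of the diminutive form *mezihih* is /h/, which is voiceless, so the plural suffix is -tot, giving *mezihihtot*.
Since the final sound of the plural form *mezihihtot* is /t/ (a non-sibilant consonant), it takes -ho, giving *mezihihtotho*.

mezihihtotho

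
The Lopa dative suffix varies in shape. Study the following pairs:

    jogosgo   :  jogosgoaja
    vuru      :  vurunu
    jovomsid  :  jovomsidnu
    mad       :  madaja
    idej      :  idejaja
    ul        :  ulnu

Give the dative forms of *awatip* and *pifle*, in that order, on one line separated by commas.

awatipnu, pifleaja

The suffix is conditioned by the last vowel: -nu when the last vowel of the stem is a high vowel (*vuru*, *jovomsid*, *ul*); -aja when the last vowel of the stem is a non-high vowel (*jogosgo*, *mad*, *idej*).
*awatip* — last vowel /i/ (a high vowel) → -nu → *awatipnu*.
*pifle*: last vowel = /e/, a non-high vowel → -aja → *pifleaja*.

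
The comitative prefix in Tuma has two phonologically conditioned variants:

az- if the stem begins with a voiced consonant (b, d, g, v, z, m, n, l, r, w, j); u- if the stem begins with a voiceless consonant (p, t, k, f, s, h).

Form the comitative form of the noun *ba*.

The first consonant of *ba* is /b/, which is voiced, so the prefix is az-, giving *azba*.

azba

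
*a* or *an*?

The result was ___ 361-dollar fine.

a

The indefinite article is chosen by the initial *sound* of the following word, not its spelling.
The number *361* is spoken "three hundred …", beginning with /θriː/ — a consonant sound.
So the article is *a*: The result was a 361-dollar fine.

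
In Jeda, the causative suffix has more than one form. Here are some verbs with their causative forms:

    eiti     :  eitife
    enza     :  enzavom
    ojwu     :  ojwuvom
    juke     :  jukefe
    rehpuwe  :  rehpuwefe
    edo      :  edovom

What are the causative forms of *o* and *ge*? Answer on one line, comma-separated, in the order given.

ovom, gefe

The alternation tracks the last vowel of the stem — -fe when the last vowel of the stem is a front vowel (*eiti*, *juke*, *rehpuwe*); -vom when the last vowel of the stem is a back vowel (*enza*, *ojwu*, *edo*).
*o*: last vowel = /o/, a back vowel → -vom → *ovom*.
*ge* — last vowel /e/ (a front vowel) → -fe → *gefe*.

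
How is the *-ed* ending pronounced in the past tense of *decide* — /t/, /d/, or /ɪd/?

/ɪd/

The stem *decide* ends in /t/ or /d/.
The -ed suffix is realized as /ɪd/ after /t, d/; as /t/ after other voiceless consonants; and as /d/ after other voiced sounds.
So -ed on *decide* is pronounced /ɪd/.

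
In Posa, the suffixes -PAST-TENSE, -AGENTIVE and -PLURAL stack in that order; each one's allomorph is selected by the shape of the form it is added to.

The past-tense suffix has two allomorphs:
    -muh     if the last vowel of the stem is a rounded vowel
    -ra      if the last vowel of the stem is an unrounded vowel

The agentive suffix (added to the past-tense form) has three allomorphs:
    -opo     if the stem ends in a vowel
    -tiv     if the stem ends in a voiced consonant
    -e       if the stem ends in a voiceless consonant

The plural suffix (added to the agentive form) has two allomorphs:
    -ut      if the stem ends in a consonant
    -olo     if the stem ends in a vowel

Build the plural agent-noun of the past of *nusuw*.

Since the last vowel of *nusuw* is /u/ (a rounded vowel), it takes -muh, giving *nusuwmuh*.
The final sound of the past-tense form *nusuwmuh* is /h/, which is a voiceless consonant, so the agentive suffix is -e, giving *nusuwmuhe*.
The agentive form *nusuwmuhe*: final sound = /e/, a vowel → -olo → *nusuwmuheolo*.

nusuwmuheolo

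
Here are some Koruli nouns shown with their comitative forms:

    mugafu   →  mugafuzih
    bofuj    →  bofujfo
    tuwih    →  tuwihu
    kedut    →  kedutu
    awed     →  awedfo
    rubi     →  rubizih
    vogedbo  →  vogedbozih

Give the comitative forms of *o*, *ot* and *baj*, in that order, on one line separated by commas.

The alternation tracks the final sound of the stem — -u when the stem ends in a voiceless consonant (*tuwih*, *kedut*); -fo when the stem ends in a voiced consonant (*bofuj*, *awed*); -zih when the stem ends in a vowel (*mugafu*, *rubi*, *vogedbo*).
*o* — final sound /o/ (a vowel) → -zih → *ozih*.
The final sound of *ot* is /t/, which is a voiceless consonant, so the suffix is -u, giving *otu*.
The final sound of *baj* is /j/, which is a voiced consonant, so the suffix is -fo, giving *bajfo*.

ozih, otu, bajfo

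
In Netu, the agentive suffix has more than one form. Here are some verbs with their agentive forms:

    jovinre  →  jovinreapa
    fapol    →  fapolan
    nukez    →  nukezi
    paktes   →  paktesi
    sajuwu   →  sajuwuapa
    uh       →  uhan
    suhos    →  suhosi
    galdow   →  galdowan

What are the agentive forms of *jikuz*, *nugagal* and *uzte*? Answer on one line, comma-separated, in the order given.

The suffix is conditioned by the final sound: -i when the stem ends in a sibilant (*nukez*, *paktes*, *suhos*); -an when the stem ends in a non-sibilant consonant (*fapol*, *uh*, *galdow*); -apa when the stem ends in a vowel (*jovinre*, *sajuwu*).
The final sound of *jikuz* is /z/, which is a sibilant, so the suffix is -i, giving *jikuzi*.
*nugagal*: final sound = /l/, a non-sibilant consonant → -an → *nugagalan*.
The final sound of *uzte* is /e/, which is a vowel, so the suffix is -apa, giving *uzteapa*.

jikuzi, nugagalan, uzteapa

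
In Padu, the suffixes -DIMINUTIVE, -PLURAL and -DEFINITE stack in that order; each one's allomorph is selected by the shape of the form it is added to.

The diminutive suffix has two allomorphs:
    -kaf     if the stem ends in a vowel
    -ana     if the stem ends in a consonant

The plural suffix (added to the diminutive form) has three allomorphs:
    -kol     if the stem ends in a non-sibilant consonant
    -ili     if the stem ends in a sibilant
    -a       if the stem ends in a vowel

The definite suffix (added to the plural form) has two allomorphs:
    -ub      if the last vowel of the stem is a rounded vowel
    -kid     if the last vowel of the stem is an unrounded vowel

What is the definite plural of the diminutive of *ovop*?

The final sound of *ovop* is /p/, which is a consonant, so the diminutive suffix is -ana, giving *ovopana*.
Since the final sound of the diminutive form *ovopana* is /a/ (a vowel), it takes -a, giving *ovopanaa*.
Since the last vowel of the plural form *ovopanaa* is /a/ (an unrounded vowel), it takes -kid, giving *ovopanaakid*.

ovopanaakid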